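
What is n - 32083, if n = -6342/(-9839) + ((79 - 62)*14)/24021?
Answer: -446025033089/13902507 ≈ -32082.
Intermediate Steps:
n = 9098992/13902507 (n = -6342*(-1/9839) + (17*14)*(1/24021) = 6342/9839 + 238*(1/24021) = 6342/9839 + 14/1413 = 9098992/13902507 ≈ 0.65449)
n - 32083 = 9098992/13902507 - 32083 = -446025033089/13902507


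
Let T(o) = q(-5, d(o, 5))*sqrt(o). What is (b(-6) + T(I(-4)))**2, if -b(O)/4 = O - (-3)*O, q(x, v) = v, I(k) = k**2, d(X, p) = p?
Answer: 13456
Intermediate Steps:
b(O) = -16*O (b(O) = -4*(O - (-3)*O) = -4*(O + 3*O) = -16*O)
T(o) = 5*sqrt(o)
(b(-6) + T(I(-4)))**2 = (-16*(-6) + 5*sqrt((-4)**2))**2 = (96 + 5*sqrt(16))**2 = (96 + 5*4)**2 = (96 + 20)**2 = 116**2 = 13456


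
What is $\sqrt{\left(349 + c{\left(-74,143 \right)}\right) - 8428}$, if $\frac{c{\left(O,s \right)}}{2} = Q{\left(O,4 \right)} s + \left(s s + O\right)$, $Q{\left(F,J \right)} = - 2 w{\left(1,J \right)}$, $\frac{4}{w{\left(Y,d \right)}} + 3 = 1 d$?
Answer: $\sqrt{30383} \approx 174.31$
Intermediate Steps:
$w{\left(Y,d \right)} = \frac{4}{-3 + d}$ ($w{\left(Y,d \right)} = \frac{4}{-3 + 1 d} = \frac{4}{-3 + d}$)
$Q{\left(F,J \right)} = - \frac{8}{-3 + J}$ ($Q{\left(F,J \right)} = - 2 \frac{4}{-3 + J} = - \frac{8}{-3 + J}$)
$c{\left(O,s \right)} = - 16 s + 2 O + 2 s^{2}$ ($c{\left(O,s \right)} = 2 \left(- \frac{8}{-3 + 4} s + \left(s s + O\right)\right) = 2 \left(- \frac{8}{1} s + \left(s^{2} + O\right)\right) = 2 \left(\left(-8\right) 1 s + \left(O + s^{2}\right)\right) = 2 \left(- 8 s + \left(O + s^{2}\right)\right) = 2 \left(O + s^{2} - 8 s\right) = - 16 s + 2 O + 2 s^{2}$)
$\sqrt{\left(349 + c{\left(-74,143 \right)}\right) - 8428} = \sqrt{\left(349 + \left(\left(-16\right) 143 + 2 \left(-74\right) + 2 \cdot 143^{2}\right)\right) - 8428} = \sqrt{\left(349 - -38462\right) - 8428} = \sqrt{\left(349 + 38462\right) - 8428} = \sqrt{38811 - 8428} = \sqrt{30383}$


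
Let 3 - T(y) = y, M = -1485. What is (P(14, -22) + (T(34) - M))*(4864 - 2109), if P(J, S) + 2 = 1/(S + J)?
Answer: 31999325/8 ≈ 3.9999e+6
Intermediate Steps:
T(y) = 3 - y
P(J, S) = -2 + 1/(J + S) (P(J, S) = -2 + 1/(S + J) = -2 + 1/(J + S))
(P(14, -22) + (T(34) - M))*(4864 - 2109) = ((1 - 2*14 - 2*(-22))/(14 - 22) + ((3 - 1*34) - 1*(-1485)))*(4864 - 2109) = ((1 - 28 + 44)/(-8) + ((3 - 34) + 1485))*2755 = (-⅛*17 + (-31 + 1485))*2755 = (-17/8 + 1454)*2755 = (11615/8)*2755 = 31999325/8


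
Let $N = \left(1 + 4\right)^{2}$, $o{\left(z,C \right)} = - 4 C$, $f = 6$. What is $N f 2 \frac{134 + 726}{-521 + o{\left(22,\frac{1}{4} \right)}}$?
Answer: $- \frac{43000}{87} \approx -494.25$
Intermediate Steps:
$N = 25$ ($N = 5^{2} = 25$)
$N f 2 \frac{134 + 726}{-521 + o{\left(22,\frac{1}{4} \right)}} = 25 \cdot 6 \cdot 2 \frac{134 + 726}{-521 - \frac{4}{4}} = 150 \cdot 2 \frac{860}{-521 - 1} = 300 \frac{860}{-521 - 1} = 300 \frac{860}{-522} = 300 \cdot 860 \left(- \frac{1}{522}\right) = 300 \left(- \frac{430}{261}\right) = - \frac{43000}{87}$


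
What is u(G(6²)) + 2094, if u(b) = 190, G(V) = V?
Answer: 2284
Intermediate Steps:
u(G(6²)) + 2094 = 190 + 2094 = 2284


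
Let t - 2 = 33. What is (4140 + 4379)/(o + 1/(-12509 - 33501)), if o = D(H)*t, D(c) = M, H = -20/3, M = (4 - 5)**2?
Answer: 391959190/1610349 ≈ 243.40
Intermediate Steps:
t = 35 (t = 2 + 33 = 35)
M = 1 (M = (-1)**2 = 1)
H = -20/3 (H = -20*1/3 = -20/3 ≈ -6.6667)
D(c) = 1
o = 35 (o = 1*35 = 35)
(4140 + 4379)/(o + 1/(-12509 - 33501)) = (4140 + 4379)/(35 + 1/(-12509 - 33501)) = 8519/(35 + 1/(-46010)) = 8519/(35 - 1/46010) = 8519/(1610349/46010) = 8519*(46010/1610349) = 391959190/1610349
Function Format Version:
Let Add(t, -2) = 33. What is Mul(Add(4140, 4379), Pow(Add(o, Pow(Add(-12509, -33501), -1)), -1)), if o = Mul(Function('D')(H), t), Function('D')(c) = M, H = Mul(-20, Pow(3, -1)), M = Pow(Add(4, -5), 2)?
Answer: Rational(391959190, 1610349) ≈ 243.40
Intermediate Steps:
t = 35 (t = Add(2, 33) = 35)
M = 1 (M = Pow(-1, 2) = 1)
H = Rational(-20, 3) (H = Mul(-20, Rational(1, 3)) = Rational(-20, 3) ≈ -6.6667)
Function('D')(c) = 1
o = 35 (o = Mul(1, 35) = 35)
Mul(Add(4140, 4379), Pow(Add(o, Pow(Add(-12509, -33501), -1)), -1)) = Mul(Add(4140, 4379), Pow(Add(35, Pow(Add(-12509, -33501), -1)), -1)) = Mul(8519, Pow(Add(35, Pow(-46010, -1)), -1)) = Mul(8519, Pow(Add(35, Rational(-1, 46010)), -1)) = Mul(8519, Pow(Rational(1610349, 46010), -1)) = Mul(8519, Rational(46010, 1610349)) = Rational(391959190, 1610349)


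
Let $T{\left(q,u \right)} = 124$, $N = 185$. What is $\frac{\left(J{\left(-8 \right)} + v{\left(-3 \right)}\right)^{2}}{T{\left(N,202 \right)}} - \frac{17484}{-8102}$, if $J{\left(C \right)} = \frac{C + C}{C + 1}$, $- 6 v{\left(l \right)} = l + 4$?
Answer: $\frac{1944278083}{886099536} \approx 2.1942$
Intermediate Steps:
$v{\left(l \right)} = - \frac{2}{3} - \frac{l}{6}$ ($v{\left(l \right)} = - \frac{l + 4}{6} = - \frac{4 + l}{6} = - \frac{2}{3} - \frac{l}{6}$)
$J{\left(C \right)} = \frac{2 C}{1 + C}$
$\frac{\left(J{\left(-8 \right)} + v{\left(-3 \right)}\right)^{2}}{T{\left(N,202 \right)}} - \frac{17484}{-8102} = \frac{\left(2 \left(-8\right) \frac{1}{1 - 8} - \frac{1}{6}\right)^{2}}{124} - \frac{17484}{-8102} = \left(2 \left(-8\right) \frac{1}{-7} + \left(- \frac{2}{3} + \frac{1}{2}\right)\right)^{2} \cdot \frac{1}{124} - - \frac{8742}{4051} = \left(2 \left(-8\right) \left(- \frac{1}{7}\right) - \frac{1}{6}\right)^{2} \cdot \frac{1}{124} + \frac{8742}{4051} = \left(\frac{16}{7} - \frac{1}{6}\right)^{2} \cdot \frac{1}{124} + \frac{8742}{4051} = \left(\frac{89}{42}\right)^{2} \cdot \frac{1}{124} + \frac{8742}{4051} = \frac{7921}{1764} \cdot \frac{1}{124} + \frac{8742}{4051} = \frac{7921}{218736} + \frac{8742}{4051} = \frac{1944278083}{886099536}$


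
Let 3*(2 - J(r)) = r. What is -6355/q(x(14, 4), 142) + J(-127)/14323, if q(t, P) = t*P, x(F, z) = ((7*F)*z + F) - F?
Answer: -265664683/2391826416 ≈ -0.11107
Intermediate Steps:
x(F, z) = 7*F*z (x(F, z) = (7*F*z + F) - F = (F + 7*F*z) - F = 7*F*z)
J(r) = 2 - r/3
q(t, P) = P*t
-6355/q(x(14, 4), 142) + J(-127)/14323 = -6355/(142*(7*14*4)) + (2 - ⅓*(-127))/14323 = -6355/(142*392) + (2 + 127/3)*(1/14323) = -6355/55664 + (133/3)*(1/14323) = -6355*1/55664 + 133/42969 = -6355/55664 + 133/42969 = -265664683/2391826416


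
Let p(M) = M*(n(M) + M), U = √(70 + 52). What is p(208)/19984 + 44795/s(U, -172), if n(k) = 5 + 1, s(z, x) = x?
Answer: -55470451/214828 ≈ -258.21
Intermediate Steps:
U = √122 ≈ 11.045
n(k) = 6
p(M) = M*(6 + M)
p(208)/19984 + 44795/s(U, -172) = (208*(6 + 208))/19984 + 44795/(-172) = (208*214)*(1/19984) + 44795*(-1/172) = 44512*(1/19984) - 44795/172 = 2782/1249 - 44795/172 = -55470451/214828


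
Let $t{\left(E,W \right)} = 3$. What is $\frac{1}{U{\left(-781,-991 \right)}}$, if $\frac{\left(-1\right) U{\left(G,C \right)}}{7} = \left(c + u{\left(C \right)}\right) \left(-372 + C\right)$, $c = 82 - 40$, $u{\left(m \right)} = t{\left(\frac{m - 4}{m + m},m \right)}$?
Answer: $\frac{1}{429345} \approx 2.3291 \cdot 10^{-6}$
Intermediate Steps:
$u{\left(m \right)} = 3$
$c = 42$
$U{\left(G,C \right)} = 117180 - 315 C$ ($U{\left(G,C \right)} = - 7 \left(42 + 3\right) \left(-372 + C\right) = - 7 \cdot 45 \left(-372 + C\right) = - 7 \left(-16740 + 45 C\right) = 117180 - 315 C$)
$\frac{1}{U{\left(-781,-991 \right)}} = \frac{1}{117180 - -312165} = \frac{1}{117180 + 312165} = \frac{1}{429345}$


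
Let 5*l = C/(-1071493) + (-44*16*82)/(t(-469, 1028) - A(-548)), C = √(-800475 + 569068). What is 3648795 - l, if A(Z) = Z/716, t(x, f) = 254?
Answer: 831990325237/228015 + I*√231407/5357465 ≈ 3.6488e+6 + 8.979e-5*I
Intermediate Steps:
A(Z) = Z/716 (A(Z) = Z*(1/716) = Z/716)
C = I*√231407 (C = √(-231407) = I*√231407 ≈ 481.05*I)
l = -10333312/228015 - I*√231407/5357465 (l = ((I*√231407)/(-1071493) + (-44*16*82)/(254 - (-548)/716))/5 = ((I*√231407)*(-1/1071493) + (-704*82)/(254 - 1*(-137/179)))/5 = (-I*√231407/1071493 - 57728/(254 + 137/179))/5 = (-I*√231407/1071493 - 57728/45603/179)/5 = (-I*√231407/1071493 - 57728*179/45603)/5 = (-I*√231407/1071493 - 10333312/45603)/5 = (-10333312/45603 - I*√231407/1071493)/5 = -10333312/228015 - I*√231407/5357465 ≈ -45.319 - 8.979e-5*I)
3648795 - l = 3648795 - (-10333312/228015 - I*√231407/5357465) = 3648795 + (10333312/228015 + I*√231407/5357465) = 831990325237/228015 + I*√231407/5357465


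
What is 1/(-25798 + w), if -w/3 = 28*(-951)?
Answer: 1/54086 ≈ 1.8489e-5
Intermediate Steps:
w = 79884 (w = -84*(-951) = -3*(-26628) = 79884)
1/(-25798 + w) = 1/(-25798 + 79884) = 1/54086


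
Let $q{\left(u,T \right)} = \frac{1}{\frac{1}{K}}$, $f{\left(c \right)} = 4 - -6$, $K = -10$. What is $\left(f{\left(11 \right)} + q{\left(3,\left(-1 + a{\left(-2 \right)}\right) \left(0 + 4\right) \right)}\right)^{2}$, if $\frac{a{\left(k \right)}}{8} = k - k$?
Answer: $0$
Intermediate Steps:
$f{\left(c \right)} = 10$ ($f{\left(c \right)} = 4 + 6 = 10$)
$a{\left(k \right)} = 0$ ($a{\left(k \right)} = 8 \left(k - k\right) = 8 \cdot 0 = 0$)
$q{\left(u,T \right)} = -10$ ($q{\left(u,T \right)} = \frac{1}{\frac{1}{-10}} = \frac{1}{- \frac{1}{10}} = -10$)
$\left(f{\left(11 \right)} + q{\left(3,\left(-1 + a{\left(-2 \right)}\right) \left(0 + 4\right) \right)}\right)^{2} = \left(10 - 10\right)^{2} = 0^{2} = 0$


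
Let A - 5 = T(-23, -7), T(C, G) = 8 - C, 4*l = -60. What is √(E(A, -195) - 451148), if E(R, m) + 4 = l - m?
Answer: 6*I*√12527 ≈ 671.54*I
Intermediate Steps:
l = -15 (l = (¼)*(-60) = -15)
A = 36 (A = 5 + (8 - 1*(-23)) = 5 + (8 + 23) = 5 + 31 = 36)
E(R, m) = -19 - m (E(R, m) = -4 + (-15 - m) = -19 - m)
√(E(A, -195) - 451148) = √((-19 - 1*(-195)) - 451148) = √((-19 + 195) - 451148) = √(176 - 451148) = √(-450972) = 6*I*√12527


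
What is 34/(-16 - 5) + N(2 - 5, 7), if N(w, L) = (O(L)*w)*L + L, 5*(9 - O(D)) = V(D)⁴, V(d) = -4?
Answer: 93616/105 ≈ 891.58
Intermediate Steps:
O(D) = -211/5 (O(D) = 9 - ⅕*(-4)⁴ = 9 - ⅕*256 = 9 - 256/5 = -211/5)
N(w, L) = L - 211*L*w/5 (N(w, L) = (-211*w/5)*L + L = -211*L*w/5 + L = L - 211*L*w/5)
34/(-16 - 5) + N(2 - 5, 7) = 34/(-16 - 5) + (⅕)*7*(5 - 211*(2 - 5)) = 34/(-21) + (⅕)*7*(5 - 211*(-3)) = 34*(-1/21) + (⅕)*7*(5 + 633) = -34/21 + (⅕)*7*638 = -34/21 + 4466/5 = 93616/105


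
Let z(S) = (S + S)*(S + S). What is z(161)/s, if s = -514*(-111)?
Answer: 51842/28527 ≈ 1.8173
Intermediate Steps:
z(S) = 4*S² (z(S) = (2*S)*(2*S) = 4*S²)
s = 57054
z(161)/s = (4*161²)/57054 = (4*25921)*(1/57054) = 103684*(1/57054) = 51842/28527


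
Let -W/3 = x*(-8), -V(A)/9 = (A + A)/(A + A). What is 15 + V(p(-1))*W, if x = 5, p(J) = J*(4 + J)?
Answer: -1065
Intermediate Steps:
V(A) = -9 (V(A) = -9*(A + A)/(A + A) = -9*2*A/(2*A) = -9*2*A*1/(2*A) = -9*1 = -9)
W = 120 (W = -15*(-8) = -3*(-40) = 120)
15 + V(p(-1))*W = 15 - 9*120 = 15 - 1080 = -1065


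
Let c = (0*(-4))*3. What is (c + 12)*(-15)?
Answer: -180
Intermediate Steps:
c = 0 (c = 0*3 = 0)
(c + 12)*(-15) = (0 + 12)*(-15) = 12*(-15) = -180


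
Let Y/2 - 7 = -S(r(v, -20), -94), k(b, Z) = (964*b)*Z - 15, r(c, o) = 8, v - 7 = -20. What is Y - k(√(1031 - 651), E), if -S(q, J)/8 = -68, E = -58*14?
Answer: -1059 + 1565536*√95 ≈ 1.5258e+7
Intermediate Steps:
v = -13 (v = 7 - 20 = -13)
E = -812
S(q, J) = 544 (S(q, J) = -8*(-68) = 544)
k(b, Z) = -15 + 964*Z*b (k(b, Z) = 964*Z*b - 15 = -15 + 964*Z*b)
Y = -1074 (Y = 14 + 2*(-1*544) = 14 + 2*(-544) = 14 - 1088 = -1074)
Y - k(√(1031 - 651), E) = -1074 - (-15 + 964*(-812)*√(1031 - 651)) = -1074 - (-15 + 964*(-812)*√380) = -1074 - (-15 + 964*(-812)*(2*√95)) = -1074 - (-15 - 1565536*√95) = -1074 + (15 + 1565536*√95) = -1059 + 1565536*√95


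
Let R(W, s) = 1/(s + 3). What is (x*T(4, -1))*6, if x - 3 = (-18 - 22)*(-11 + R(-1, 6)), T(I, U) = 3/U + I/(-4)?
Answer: -31576/3 ≈ -10525.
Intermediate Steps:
R(W, s) = 1/(3 + s)
T(I, U) = 3/U - I/4 (T(I, U) = 3/U + I*(-¼) = 3/U - I/4)
x = 3947/9 (x = 3 + (-18 - 22)*(-11 + 1/(3 + 6)) = 3 - 40*(-11 + 1/9) = 3 - 40*(-11 + ⅑) = 3 - 40*(-98/9) = 3 + 3920/9 = 3947/9 ≈ 438.56)
(x*T(4, -1))*6 = (3947*(3/(-1) - ¼*4)/9)*6 = (3947*(3*(-1) - 1)/9)*6 = (3947*(-3 - 1)/9)*6 = ((3947/9)*(-4))*6 = -15788/9*6 = -31576/3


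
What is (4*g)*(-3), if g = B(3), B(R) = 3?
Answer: -36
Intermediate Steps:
g = 3
(4*g)*(-3) = (4*3)*(-3) = 12*(-3) = -36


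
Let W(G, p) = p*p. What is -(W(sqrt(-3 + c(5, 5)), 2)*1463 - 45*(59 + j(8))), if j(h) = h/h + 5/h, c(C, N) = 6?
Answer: -24991/8 ≈ -3123.9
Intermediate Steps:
j(h) = 1 + 5/h
W(G, p) = p**2
-(W(sqrt(-3 + c(5, 5)), 2)*1463 - 45*(59 + j(8))) = -(2**2*1463 - 45*(59 + (5 + 8)/8)) = -(4*1463 - 45*(59 + (1/8)*13)) = -(5852 - 45*(59 + 13/8)) = -(5852 - 45*485/8) = -(5852 - 1*21825/8) = -(5852 - 21825/8) = -1*24991/8 = -24991/8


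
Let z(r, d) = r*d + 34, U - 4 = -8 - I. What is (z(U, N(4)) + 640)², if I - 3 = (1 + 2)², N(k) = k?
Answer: 372100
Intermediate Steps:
I = 12 (I = 3 + (1 + 2)² = 3 + 3² = 3 + 9 = 12)
U = -16 (U = 4 + (-8 - 1*12) = 4 + (-8 - 12) = 4 - 20 = -16)
z(r, d) = 34 + d*r (z(r, d) = d*r + 34 = 34 + d*r)
(z(U, N(4)) + 640)² = ((34 + 4*(-16)) + 640)² = ((34 - 64) + 640)² = (-30 + 640)² = 610² = 372100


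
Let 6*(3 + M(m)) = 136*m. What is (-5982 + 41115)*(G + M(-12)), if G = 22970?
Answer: 797343435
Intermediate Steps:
M(m) = -3 + 68*m/3 (M(m) = -3 + (136*m)/6 = -3 + 68*m/3)
(-5982 + 41115)*(G + M(-12)) = (-5982 + 41115)*(22970 + (-3 + (68/3)*(-12))) = 35133*(22970 + (-3 - 272)) = 35133*(22970 - 275) = 35133*22695 = 797343435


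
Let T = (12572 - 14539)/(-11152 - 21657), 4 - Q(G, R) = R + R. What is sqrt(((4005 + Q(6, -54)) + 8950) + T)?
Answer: sqrt(287056767970)/4687 ≈ 114.31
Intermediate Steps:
Q(G, R) = 4 - 2*R (Q(G, R) = 4 - (R + R) = 4 - 2*R)
T = 281/4687 (T = -1967/(-32809) = -1967*(-1/32809) = 281/4687 ≈ 0.059953)
sqrt(((4005 + Q(6, -54)) + 8950) + T) = sqrt(((4005 + (4 - 2*(-54))) + 8950) + 281/4687) = sqrt(((4005 + (4 + 108)) + 8950) + 281/4687) = sqrt(((4005 + 112) + 8950) + 281/4687) = sqrt((4117 + 8950) + 281/4687) = sqrt(13067 + 281/4687) = sqrt(61245310/4687) = sqrt(287056767970)/4687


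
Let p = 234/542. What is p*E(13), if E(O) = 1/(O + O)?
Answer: 9/542 ≈ 0.016605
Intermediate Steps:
E(O) = 1/(2*O)
p = 117/271 (p = 234*(1/542) = 117/271 ≈ 0.43173)
p*E(13) = 117*((½)/13)/271 = 117*((½)*(1/13))/271 = (117/271)*(1/26) = 9/542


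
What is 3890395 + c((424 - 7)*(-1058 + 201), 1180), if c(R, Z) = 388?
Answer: 3890783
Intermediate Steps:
3890395 + c((424 - 7)*(-1058 + 201), 1180) = 3890395 + 388 = 3890783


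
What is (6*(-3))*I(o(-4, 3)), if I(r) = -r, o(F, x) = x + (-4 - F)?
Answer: 54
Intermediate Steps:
o(F, x) = -4 + x - F
(6*(-3))*I(o(-4, 3)) = (6*(-3))*(-(-4 + 3 - 1*(-4))) = -(-18)*(-4 + 3 + 4) = -(-18)*3 = -18*(-3) = 54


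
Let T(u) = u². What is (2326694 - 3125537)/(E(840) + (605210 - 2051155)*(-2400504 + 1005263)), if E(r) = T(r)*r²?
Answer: -798843/2515313107745 ≈ -3.1759e-7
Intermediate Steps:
E(r) = r⁴ (E(r) = r²*r² = r⁴)
(2326694 - 3125537)/(E(840) + (605210 - 2051155)*(-2400504 + 1005263)) = (2326694 - 3125537)/(840⁴ + (605210 - 2051155)*(-2400504 + 1005263)) = -798843/(497871360000 - 1445945*(-1395241)) = -798843/(497871360000 + 2017441747745) = -798843/2515313107745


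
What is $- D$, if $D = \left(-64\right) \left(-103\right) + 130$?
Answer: $-6722$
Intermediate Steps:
$D = 6722$ ($D = 6592 + 130 = 6722$)
$- D = \left(-1\right) 6722 = -6722$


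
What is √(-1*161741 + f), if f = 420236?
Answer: √258495 ≈ 508.42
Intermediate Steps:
√(-1*161741 + f) = √(-1*161741 + 420236) = √(-161741 + 420236) = √258495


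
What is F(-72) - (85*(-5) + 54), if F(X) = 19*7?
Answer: 504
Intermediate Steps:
F(X) = 133
F(-72) - (85*(-5) + 54) = 133 - (85*(-5) + 54) = 133 - (-425 + 54) = 133 - 1*(-371) = 133 + 371 = 504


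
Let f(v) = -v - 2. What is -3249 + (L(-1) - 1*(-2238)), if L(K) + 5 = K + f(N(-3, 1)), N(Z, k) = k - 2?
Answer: -1018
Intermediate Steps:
N(Z, k) = -2 + k
f(v) = -2 - v
L(K) = -6 + K (L(K) = -5 + (K + (-2 - (-2 + 1))) = -5 + (K + (-2 - 1*(-1))) = -5 + (K + (-2 + 1)) = -5 + (K - 1) = -5 + (-1 + K) = -6 + K)
-3249 + (L(-1) - 1*(-2238)) = -3249 + ((-6 - 1) - 1*(-2238)) = -3249 + (-7 + 2238) = -3249 + 2231 = -1018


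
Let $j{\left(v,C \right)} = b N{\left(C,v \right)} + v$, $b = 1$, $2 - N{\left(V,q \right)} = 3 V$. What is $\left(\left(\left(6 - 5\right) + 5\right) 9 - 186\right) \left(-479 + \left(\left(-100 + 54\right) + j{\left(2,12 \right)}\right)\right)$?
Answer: $73524$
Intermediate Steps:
$N{\left(V,q \right)} = 2 - 3 V$
$j{\left(v,C \right)} = 2 + v - 3 C$ ($j{\left(v,C \right)} = 1 \left(2 - 3 C\right) + v = \left(2 - 3 C\right) + v = 2 + v - 3 C$)
$\left(\left(\left(6 - 5\right) + 5\right) 9 - 186\right) \left(-479 + \left(\left(-100 + 54\right) + j{\left(2,12 \right)}\right)\right) = \left(\left(\left(6 - 5\right) + 5\right) 9 - 186\right) \left(-479 + \left(\left(-100 + 54\right) + \left(2 + 2 - 36\right)\right)\right) = \left(\left(1 + 5\right) 9 - 186\right) \left(-479 + \left(-46 + \left(2 + 2 - 36\right)\right)\right) = \left(6 \cdot 9 - 186\right) \left(-479 - 78\right) = \left(54 - 186\right) \left(-479 - 78\right) = \left(-132\right) \left(-557\right) = 73524$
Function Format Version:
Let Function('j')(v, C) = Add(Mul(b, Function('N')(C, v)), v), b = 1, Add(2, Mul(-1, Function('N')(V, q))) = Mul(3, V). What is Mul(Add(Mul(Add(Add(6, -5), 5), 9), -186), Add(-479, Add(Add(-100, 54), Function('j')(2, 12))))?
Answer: 73524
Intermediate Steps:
Function('N')(V, q) = Add(2, Mul(-3, V)) (Function('N')(V, q) = Add(2, Mul(-1, Mul(3, V))) = Add(2, Mul(-3, V)))
Function('j')(v, C) = Add(2, v, Mul(-3, C)) (Function('j')(v, C) = Add(Mul(1, Add(2, Mul(-3, C))), v) = Add(Add(2, Mul(-3, C)), v) = Add(2, v, Mul(-3, C)))
Mul(Add(Mul(Add(Add(6, -5), 5), 9), -186), Add(-479, Add(Add(-100, 54), Function('j')(2, 12)))) = Mul(Add(Mul(Add(Add(6, -5), 5), 9), -186), Add(-479, Add(Add(-100, 54), Add(2, 2, Mul(-3, 12))))) = Mul(Add(Mul(Add(1, 5), 9), -186), Add(-479, Add(-46, Add(2, 2, -36)))) = Mul(Add(Mul(6, 9), -186), Add(-479, Add(-46, -32))) = Mul(Add(54, -186), Add(-479, -78)) = Mul(-132, -557) = 73524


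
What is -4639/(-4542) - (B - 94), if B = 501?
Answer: -1843955/4542 ≈ -405.98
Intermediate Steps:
-4639/(-4542) - (B - 94) = -4639/(-4542) - (501 - 94) = -4639*(-1/4542) - 1*407 = 4639/4542 - 407 = -1843955/4542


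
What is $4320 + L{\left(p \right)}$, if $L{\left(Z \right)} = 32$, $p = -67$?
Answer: $4352$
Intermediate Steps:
$4320 + L{\left(p \right)} = 4320 + 32 = 4352$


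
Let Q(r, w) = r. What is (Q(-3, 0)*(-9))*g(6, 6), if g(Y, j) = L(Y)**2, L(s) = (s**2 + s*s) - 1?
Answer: 136107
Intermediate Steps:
L(s) = -1 + 2*s**2 (L(s) = (s**2 + s**2) - 1 = 2*s**2 - 1 = -1 + 2*s**2)
g(Y, j) = (-1 + 2*Y**2)**2
(Q(-3, 0)*(-9))*g(6, 6) = (-3*(-9))*(-1 + 2*6**2)**2 = 27*(-1 + 2*36)**2 = 27*(-1 + 72)**2 = 27*71**2 = 27*5041 = 136107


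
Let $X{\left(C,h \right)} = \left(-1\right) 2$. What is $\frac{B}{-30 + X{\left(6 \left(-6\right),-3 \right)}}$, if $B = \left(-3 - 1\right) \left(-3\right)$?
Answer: $- \frac{3}{8} \approx -0.375$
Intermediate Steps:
$B = 12$ ($B = \left(-4\right) \left(-3\right) = 12$)
$X{\left(C,h \right)} = -2$
$\frac{B}{-30 + X{\left(6 \left(-6\right),-3 \right)}} = \frac{12}{-30 - 2} = \frac{12}{-32} = 12 \left(- \frac{1}{32}\right) = - \frac{3}{8}$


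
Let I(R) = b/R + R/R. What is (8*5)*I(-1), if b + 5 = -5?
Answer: 440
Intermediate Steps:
b = -10 (b = -5 - 5 = -10)
I(R) = 1 - 10/R (I(R) = -10/R + R/R = -10/R + 1 = 1 - 10/R)
(8*5)*I(-1) = (8*5)*((-10 - 1)/(-1)) = 40*(-1*(-11)) = 40*11 = 440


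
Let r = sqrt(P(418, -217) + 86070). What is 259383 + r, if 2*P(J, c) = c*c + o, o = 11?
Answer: 259383 + 6*sqrt(3045) ≈ 2.5971e+5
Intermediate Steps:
P(J, c) = 11/2 + c**2/2 (P(J, c) = (c*c + 11)/2 = (c**2 + 11)/2 = (11 + c**2)/2 = 11/2 + c**2/2)
r = 6*sqrt(3045) (r = sqrt((11/2 + (1/2)*(-217)**2) + 86070) = sqrt((11/2 + (1/2)*47089) + 86070) = sqrt((11/2 + 47089/2) + 86070) = sqrt(23550 + 86070) = sqrt(109620) = 6*sqrt(3045) ≈ 331.09)
259383 + r = 259383 + 6*sqrt(3045)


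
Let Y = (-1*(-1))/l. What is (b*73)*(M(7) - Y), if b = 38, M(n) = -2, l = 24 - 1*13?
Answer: -63802/11 ≈ -5800.2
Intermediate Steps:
l = 11 (l = 24 - 13 = 11)
Y = 1/11 (Y = -1*(-1)/11 = 1*(1/11) = 1/11 ≈ 0.090909)
(b*73)*(M(7) - Y) = (38*73)*(-2 - 1*1/11) = 2774*(-2 - 1/11) = 2774*(-23/11) = -63802/11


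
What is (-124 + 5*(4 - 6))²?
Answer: 17956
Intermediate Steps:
(-124 + 5*(4 - 6))² = (-124 + 5*(-2))² = (-124 - 10)² = (-134)² = 17956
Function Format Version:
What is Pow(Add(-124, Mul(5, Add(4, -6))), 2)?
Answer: 17956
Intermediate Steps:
Pow(Add(-124, Mul(5, Add(4, -6))), 2) = Pow(Add(-124, Mul(5, -2)), 2) = Pow(Add(-124, -10), 2) = Pow(-134, 2) = 17956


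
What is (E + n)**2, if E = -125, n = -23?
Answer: 21904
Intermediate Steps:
(E + n)**2 = (-125 - 23)**2 = (-148)**2 = 21904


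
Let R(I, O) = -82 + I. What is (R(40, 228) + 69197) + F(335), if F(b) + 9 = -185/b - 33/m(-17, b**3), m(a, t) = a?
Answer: 78758876/1139 ≈ 69147.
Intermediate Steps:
F(b) = -120/17 - 185/b (F(b) = -9 + (-185/b - 33/(-17)) = -9 + (-185/b - 33*(-1/17)) = -9 + (-185/b + 33/17) = -9 + (33/17 - 185/b) = -120/17 - 185/b)
(R(40, 228) + 69197) + F(335) = ((-82 + 40) + 69197) + (-120/17 - 185/335) = (-42 + 69197) + (-120/17 - 185*1/335) = 69155 + (-120/17 - 37/67) = 69155 - 8669/1139 = 78758876/1139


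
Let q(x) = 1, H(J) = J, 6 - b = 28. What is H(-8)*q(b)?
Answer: -8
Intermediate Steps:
b = -22 (b = 6 - 1*28 = 6 - 28 = -22)
H(-8)*q(b) = -8*1 = -8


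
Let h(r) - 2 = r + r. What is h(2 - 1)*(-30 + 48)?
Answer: 72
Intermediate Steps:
h(r) = 2 + 2*r (h(r) = 2 + (r + r) = 2 + 2*r)
h(2 - 1)*(-30 + 48) = (2 + 2*(2 - 1))*(-30 + 48) = (2 + 2*1)*18 = (2 + 2)*18 = 4*18 = 72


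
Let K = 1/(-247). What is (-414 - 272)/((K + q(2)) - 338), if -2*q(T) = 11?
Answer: 338884/169691 ≈ 1.9971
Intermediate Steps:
K = -1/247 ≈ -0.0040486
q(T) = -11/2 (q(T) = -1/2*11 = -11/2)
(-414 - 272)/((K + q(2)) - 338) = (-414 - 272)/((-1/247 - 11/2) - 338) = -686/(-2719/494 - 338) = -686/(-169691/494) = -686*(-494/169691) = 338884/169691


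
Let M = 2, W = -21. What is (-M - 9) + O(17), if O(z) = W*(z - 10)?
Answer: -158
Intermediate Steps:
O(z) = 210 - 21*z (O(z) = -21*(z - 10) = -21*(-10 + z) = 210 - 21*z)
(-M - 9) + O(17) = (-1*2 - 9) + (210 - 21*17) = (-2 - 9) + (210 - 357) = -11 - 147 = -158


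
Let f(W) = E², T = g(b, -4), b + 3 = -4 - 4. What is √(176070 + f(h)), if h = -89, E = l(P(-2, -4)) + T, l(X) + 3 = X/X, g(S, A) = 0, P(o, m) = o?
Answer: √176074 ≈ 419.61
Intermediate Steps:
b = -11 (b = -3 + (-4 - 4) = -3 - 8 = -11)
l(X) = -2 (l(X) = -3 + X/X = -3 + 1 = -2)
T = 0
E = -2 (E = -2 + 0 = -2)
f(W) = 4 (f(W) = (-2)² = 4)
√(176070 + f(h)) = √(176070 + 4) = √176074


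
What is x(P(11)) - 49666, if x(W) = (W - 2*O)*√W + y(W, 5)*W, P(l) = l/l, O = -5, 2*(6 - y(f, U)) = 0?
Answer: -49649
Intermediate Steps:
y(f, U) = 6 (y(f, U) = 6 - ½*0 = 6 + 0 = 6)
P(l) = 1
x(W) = 6*W + √W*(10 + W) (x(W) = (W - 2*(-5))*√W + 6*W = (W + 10)*√W + 6*W = (10 + W)*√W + 6*W = √W*(10 + W) + 6*W = 6*W + √W*(10 + W))
x(P(11)) - 49666 = (1^(3/2) + 6*1 + 10*√1) - 49666 = (1 + 6 + 10*1) - 49666 = (1 + 6 + 10) - 49666 = 17 - 49666 = -49649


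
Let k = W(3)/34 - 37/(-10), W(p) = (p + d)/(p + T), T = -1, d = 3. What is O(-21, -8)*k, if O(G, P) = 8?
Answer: 2576/85 ≈ 30.306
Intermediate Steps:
W(p) = (3 + p)/(-1 + p) (W(p) = (p + 3)/(p - 1) = (3 + p)/(-1 + p))
k = 322/85 (k = ((3 + 3)/(-1 + 3))/34 - 37/(-10) = (6/2)*(1/34) - 37*(-⅒) = ((½)*6)*(1/34) + 37/10 = 3*(1/34) + 37/10 = 3/34 + 37/10 = 322/85 ≈ 3.7882)
O(-21, -8)*k = 8*(322/85) = 2576/85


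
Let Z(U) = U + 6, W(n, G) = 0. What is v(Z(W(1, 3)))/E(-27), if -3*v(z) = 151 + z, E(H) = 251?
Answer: -157/753 ≈ -0.20850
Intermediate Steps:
Z(U) = 6 + U
v(z) = -151/3 - z/3 (v(z) = -(151 + z)/3 = -151/3 - z/3)
v(Z(W(1, 3)))/E(-27) = (-151/3 - (6 + 0)/3)/251 = (-151/3 - ⅓*6)*(1/251) = (-151/3 - 2)*(1/251) = -157/3*1/251 = -157/753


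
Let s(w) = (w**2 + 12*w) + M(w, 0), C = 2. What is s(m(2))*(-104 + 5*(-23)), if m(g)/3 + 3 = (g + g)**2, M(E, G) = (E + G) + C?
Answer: -444570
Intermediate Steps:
M(E, G) = 2 + E + G (M(E, G) = (E + G) + 2 = 2 + E + G)
m(g) = -9 + 12*g**2 (m(g) = -9 + 3*(g + g)**2 = -9 + 3*(2*g)**2 = -9 + 3*(4*g**2) = -9 + 12*g**2)
s(w) = 2 + w**2 + 13*w (s(w) = (w**2 + 12*w) + (2 + w + 0) = (w**2 + 12*w) + (2 + w) = 2 + w**2 + 13*w)
s(m(2))*(-104 + 5*(-23)) = (2 + (-9 + 12*2**2)**2 + 13*(-9 + 12*2**2))*(-104 + 5*(-23)) = (2 + (-9 + 12*4)**2 + 13*(-9 + 12*4))*(-104 - 115) = (2 + (-9 + 48)**2 + 13*(-9 + 48))*(-219) = (2 + 39**2 + 13*39)*(-219) = (2 + 1521 + 507)*(-219) = 2030*(-219) = -444570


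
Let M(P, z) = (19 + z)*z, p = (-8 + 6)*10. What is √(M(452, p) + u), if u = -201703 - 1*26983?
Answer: I*√228666 ≈ 478.19*I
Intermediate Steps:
u = -228686 (u = -201703 - 26983 = -228686)
p = -20 (p = -2*10 = -20)
M(P, z) = z*(19 + z)
√(M(452, p) + u) = √(-20*(19 - 20) - 228686) = √(-20*(-1) - 228686) = √(20 - 228686) = √(-228666) = I*√228666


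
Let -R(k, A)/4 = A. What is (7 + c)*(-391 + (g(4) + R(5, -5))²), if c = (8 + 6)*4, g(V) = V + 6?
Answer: 32067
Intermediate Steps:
g(V) = 6 + V
R(k, A) = -4*A
c = 56 (c = 14*4 = 56)
(7 + c)*(-391 + (g(4) + R(5, -5))²) = (7 + 56)*(-391 + ((6 + 4) - 4*(-5))²) = 63*(-391 + (10 + 20)²) = 63*(-391 + 30²) = 63*(-391 + 900) = 63*509 = 32067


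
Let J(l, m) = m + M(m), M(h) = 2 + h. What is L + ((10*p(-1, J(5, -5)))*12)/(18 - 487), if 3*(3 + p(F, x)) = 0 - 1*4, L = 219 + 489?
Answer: 332572/469 ≈ 709.11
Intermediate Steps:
L = 708
J(l, m) = 2 + 2*m (J(l, m) = m + (2 + m) = 2 + 2*m)
p(F, x) = -13/3 (p(F, x) = -3 + (0 - 1*4)/3 = -3 + (0 - 4)/3 = -3 + (⅓)*(-4) = -3 - 4/3 = -13/3)
L + ((10*p(-1, J(5, -5)))*12)/(18 - 487) = 708 + ((10*(-13/3))*12)/(18 - 487) = 708 + (-130/3*12)/(-469) = 708 - 1/469*(-520) = 708 + 520/469 = 332572/469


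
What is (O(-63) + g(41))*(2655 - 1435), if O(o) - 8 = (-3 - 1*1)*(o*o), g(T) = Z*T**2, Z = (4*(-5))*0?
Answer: -19358960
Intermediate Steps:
Z = 0 (Z = -20*0 = 0)
g(T) = 0 (g(T) = 0*T**2 = 0)
O(o) = 8 - 4*o**2 (O(o) = 8 + (-3 - 1*1)*(o*o) = 8 + (-3 - 1)*o**2 = 8 - 4*o**2)
(O(-63) + g(41))*(2655 - 1435) = ((8 - 4*(-63)**2) + 0)*(2655 - 1435) = ((8 - 4*3969) + 0)*1220 = ((8 - 15876) + 0)*1220 = (-15868 + 0)*1220 = -15868*1220 = -19358960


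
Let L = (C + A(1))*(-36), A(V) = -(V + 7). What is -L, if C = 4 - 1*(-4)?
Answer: 0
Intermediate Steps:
A(V) = -7 - V (A(V) = -(7 + V) = -7 - V)
C = 8 (C = 4 + 4 = 8)
L = 0 (L = (8 + (-7 - 1*1))*(-36) = (8 + (-7 - 1))*(-36) = (8 - 8)*(-36) = 0*(-36) = 0)
-L = -1*0 = 0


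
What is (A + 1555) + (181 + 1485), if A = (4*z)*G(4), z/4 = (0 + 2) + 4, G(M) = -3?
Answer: 2933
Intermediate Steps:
z = 24 (z = 4*((0 + 2) + 4) = 4*(2 + 4) = 4*6 = 24)
A = -288 (A = (4*24)*(-3) = 96*(-3) = -288)
(A + 1555) + (181 + 1485) = (-288 + 1555) + (181 + 1485) = 1267 + 1666 = 2933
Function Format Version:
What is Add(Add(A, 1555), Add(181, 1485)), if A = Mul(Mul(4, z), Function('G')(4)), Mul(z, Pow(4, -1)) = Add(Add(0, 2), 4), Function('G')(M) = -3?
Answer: 2933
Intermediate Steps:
z = 24 (z = Mul(4, Add(Add(0, 2), 4)) = Mul(4, Add(2, 4)) = Mul(4, 6) = 24)
A = -288 (A = Mul(Mul(4, 24), -3) = Mul(96, -3) = -288)
Add(Add(A, 1555), Add(181, 1485)) = Add(Add(-288, 1555), Add(181, 1485)) = Add(1267, 1666) = 2933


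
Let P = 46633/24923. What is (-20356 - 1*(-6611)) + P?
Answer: -342520002/24923 ≈ -13743.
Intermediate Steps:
P = 46633/24923 (P = 46633*(1/24923) = 46633/24923 ≈ 1.8711)
(-20356 - 1*(-6611)) + P = (-20356 - 1*(-6611)) + 46633/24923 = (-20356 + 6611) + 46633/24923 = -13745 + 46633/24923 = -342520002/24923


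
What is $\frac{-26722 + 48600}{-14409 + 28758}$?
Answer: $\frac{21878}{14349} \approx 1.5247$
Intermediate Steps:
$\frac{-26722 + 48600}{-14409 + 28758} = \frac{21878}{14349}$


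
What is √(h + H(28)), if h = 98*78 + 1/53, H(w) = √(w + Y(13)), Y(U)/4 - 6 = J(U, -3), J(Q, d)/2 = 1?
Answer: √(21472049 + 5618*√15)/53 ≈ 87.474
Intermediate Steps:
J(Q, d) = 2 (J(Q, d) = 2*1 = 2)
Y(U) = 32 (Y(U) = 24 + 4*2 = 24 + 8 = 32)
H(w) = √(32 + w) (H(w) = √(w + 32) = √(32 + w))
h = 405133/53 (h = 7644 + 1/53 = 405133/53 ≈ 7644.0)
√(h + H(28)) = √(405133/53 + √(32 + 28)) = √(405133/53 + √60) = √(405133/53 + 2*√15)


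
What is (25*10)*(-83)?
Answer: -20750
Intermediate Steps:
(25*10)*(-83) = 250*(-83) = -20750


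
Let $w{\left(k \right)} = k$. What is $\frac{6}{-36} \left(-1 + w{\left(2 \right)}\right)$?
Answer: $- \frac{1}{6} \approx -0.16667$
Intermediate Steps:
$\frac{6}{-36} \left(-1 + w{\left(2 \right)}\right) = \frac{6}{-36} \left(-1 + 2\right) = 6 \left(- \frac{1}{36}\right) 1 = \left(- \frac{1}{6}\right) 1 = - \frac{1}{6}$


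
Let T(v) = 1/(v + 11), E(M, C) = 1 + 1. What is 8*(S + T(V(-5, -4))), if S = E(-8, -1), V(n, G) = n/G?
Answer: 816/49 ≈ 16.653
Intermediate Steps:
E(M, C) = 2
S = 2
T(v) = 1/(11 + v)
8*(S + T(V(-5, -4))) = 8*(2 + 1/(11 - 5/(-4))) = 8*(2 + 1/(11 - 5*(-1/4))) = 8*(2 + 1/(11 + 5/4)) = 8*(2 + 1/(49/4)) = 8*(2 + 4/49) = 8*(102/49) = 816/49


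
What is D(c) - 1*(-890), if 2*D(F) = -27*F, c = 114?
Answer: -649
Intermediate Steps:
D(F) = -27*F/2 (D(F) = (-27*F)/2 = -27*F/2)
D(c) - 1*(-890) = -27/2*114 - 1*(-890) = -1539 + 890 = -649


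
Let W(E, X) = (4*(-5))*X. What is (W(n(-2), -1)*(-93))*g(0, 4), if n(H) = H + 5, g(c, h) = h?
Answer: -7440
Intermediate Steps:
n(H) = 5 + H
W(E, X) = -20*X
(W(n(-2), -1)*(-93))*g(0, 4) = (-20*(-1)*(-93))*4 = (20*(-93))*4 = -1860*4 = -7440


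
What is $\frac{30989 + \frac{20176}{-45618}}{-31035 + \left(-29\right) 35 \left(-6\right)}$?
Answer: $- \frac{706818013}{568970505} \approx -1.2423$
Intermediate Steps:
$\frac{30989 + \frac{20176}{-45618}}{-31035 + \left(-29\right) 35 \left(-6\right)} = \frac{30989 + 20176 \left(- \frac{1}{45618}\right)}{-31035 - -6090} = \frac{30989 - \frac{10088}{22809}}{-31035 + 6090} = \frac{706818013}{22809 \left(-24945\right)} = \frac{706818013}{22809} \left(- \frac{1}{24945}\right) = - \frac{706818013}{568970505}$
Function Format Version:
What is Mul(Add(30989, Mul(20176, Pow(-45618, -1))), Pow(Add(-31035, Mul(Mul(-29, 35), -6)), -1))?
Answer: Rational(-706818013, 568970505) ≈ -1.2423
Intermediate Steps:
Mul(Add(30989, Mul(20176, Pow(-45618, -1))), Pow(Add(-31035, Mul(Mul(-29, 35), -6)), -1)) = Mul(Add(30989, Mul(20176, Rational(-1, 45618))), Pow(Add(-31035, Mul(-1015, -6)), -1)) = Mul(Add(30989, Rational(-10088, 22809)), Pow(Add(-31035, 6090), -1)) = Mul(Rational(706818013, 22809), Pow(-24945, -1)) = Mul(Rational(706818013, 22809), Rational(-1, 24945)) = Rational(-706818013, 568970505)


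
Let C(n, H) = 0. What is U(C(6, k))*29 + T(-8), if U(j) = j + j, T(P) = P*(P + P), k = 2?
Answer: 128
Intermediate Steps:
T(P) = 2*P**2 (T(P) = P*(2*P) = 2*P**2)
U(j) = 2*j
U(C(6, k))*29 + T(-8) = (2*0)*29 + 2*(-8)**2 = 0*29 + 2*64 = 0 + 128 = 128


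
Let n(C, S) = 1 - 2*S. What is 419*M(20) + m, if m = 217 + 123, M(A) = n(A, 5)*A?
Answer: -75080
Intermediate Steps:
M(A) = -9*A (M(A) = (1 - 2*5)*A = (1 - 10)*A = -9*A)
m = 340
419*M(20) + m = 419*(-9*20) + 340 = 419*(-180) + 340 = -75420 + 340 = -75080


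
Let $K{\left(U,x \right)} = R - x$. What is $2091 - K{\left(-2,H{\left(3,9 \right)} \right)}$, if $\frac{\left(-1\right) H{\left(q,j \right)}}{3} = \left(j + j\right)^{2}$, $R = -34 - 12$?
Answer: $1165$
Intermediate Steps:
$R = -46$ ($R = -34 - 12 = -46$)
$H{\left(q,j \right)} = - 12 j^{2}$ ($H{\left(q,j \right)} = - 3 \left(j + j\right)^{2} = - 3 \left(2 j\right)^{2} = - 3 \cdot 4 j^{2} = - 12 j^{2}$)
$K{\left(U,x \right)} = -46 - x$
$2091 - K{\left(-2,H{\left(3,9 \right)} \right)} = 2091 - \left(-46 - - 12 \cdot 9^{2}\right) = 2091 - \left(-46 - \left(-12\right) 81\right) = 2091 - \left(-46 - -972\right) = 2091 - \left(-46 + 972\right) = 2091 - 926 = 1165$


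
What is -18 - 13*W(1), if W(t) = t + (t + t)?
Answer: -57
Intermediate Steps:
W(t) = 3*t (W(t) = t + 2*t = 3*t)
-18 - 13*W(1) = -18 - 39 = -57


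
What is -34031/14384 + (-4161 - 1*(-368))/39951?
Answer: -1414130993/574655184 ≈ -2.4608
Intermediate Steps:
-34031/14384 + (-4161 - 1*(-368))/39951 = -34031*1/14384 + (-4161 + 368)*(1/39951) = -34031/14384 - 3793*1/39951 = -34031/14384 - 3793/39951 = -1414130993/574655184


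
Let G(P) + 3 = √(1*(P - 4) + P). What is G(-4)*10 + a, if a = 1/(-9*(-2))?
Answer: -539/18 + 20*I*√3 ≈ -29.944 + 34.641*I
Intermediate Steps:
G(P) = -3 + √(-4 + 2*P) (G(P) = -3 + √(1*(P - 4) + P) = -3 + √(1*(-4 + P) + P) = -3 + √((-4 + P) + P) = -3 + √(-4 + 2*P))
a = 1/18 ≈ 0.055556
G(-4)*10 + a = (-3 + √(-4 + 2*(-4)))*10 + 1/18 = (-3 + √(-4 - 8))*10 + 1/18 = (-3 + √(-12))*10 + 1/18 = (-3 + 2*I*√3)*10 + 1/18 = (-30 + 20*I*√3) + 1/18 = -539/18 + 20*I*√3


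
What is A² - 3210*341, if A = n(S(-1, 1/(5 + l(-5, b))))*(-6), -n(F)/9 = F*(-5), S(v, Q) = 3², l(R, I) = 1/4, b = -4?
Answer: 4810290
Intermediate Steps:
l(R, I) = ¼
S(v, Q) = 9
n(F) = 45*F (n(F) = -9*F*(-5) = -(-45)*F = 45*F)
A = -2430 (A = (45*9)*(-6) = 405*(-6) = -2430)
A² - 3210*341 = (-2430)² - 3210*341 = 5904900 - 1094610 = 4810290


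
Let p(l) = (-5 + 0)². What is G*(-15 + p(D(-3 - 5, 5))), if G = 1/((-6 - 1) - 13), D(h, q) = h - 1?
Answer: -½ ≈ -0.50000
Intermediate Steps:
D(h, q) = -1 + h
p(l) = 25 (p(l) = (-5)² = 25)
G = -1/20 (G = 1/(-7 - 13) = 1/(-20) = -1/20 ≈ -0.050000)
G*(-15 + p(D(-3 - 5, 5))) = -(-15 + 25)/20 = -1/20*10 = -½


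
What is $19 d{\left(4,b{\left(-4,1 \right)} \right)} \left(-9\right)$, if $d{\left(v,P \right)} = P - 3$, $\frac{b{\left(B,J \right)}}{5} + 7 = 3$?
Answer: $3933$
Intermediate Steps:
$b{\left(B,J \right)} = -20$ ($b{\left(B,J \right)} = -35 + 5 \cdot 3 = -35 + 15 = -20$)
$d{\left(v,P \right)} = -3 + P$ ($d{\left(v,P \right)} = P - 3 = -3 + P$)
$19 d{\left(4,b{\left(-4,1 \right)} \right)} \left(-9\right) = 19 \left(-3 - 20\right) \left(-9\right) = 19 \left(-23\right) \left(-9\right) = \left(-437\right) \left(-9\right) = 3933$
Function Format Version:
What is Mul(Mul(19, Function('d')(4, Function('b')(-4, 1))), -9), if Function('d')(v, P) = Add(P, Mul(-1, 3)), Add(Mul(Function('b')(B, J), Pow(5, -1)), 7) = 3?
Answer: 3933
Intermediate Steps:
Function('b')(B, J) = -20 (Function('b')(B, J) = Add(-35, Mul(5, 3)) = Add(-35, 15) = -20)
Function('d')(v, P) = Add(-3, P) (Function('d')(v, P) = Add(P, -3) = Add(-3, P))
Mul(Mul(19, Function('d')(4, Function('b')(-4, 1))), -9) = Mul(Mul(19, Add(-3, -20)), -9) = Mul(Mul(19, -23), -9) = Mul(-437, -9) = 3933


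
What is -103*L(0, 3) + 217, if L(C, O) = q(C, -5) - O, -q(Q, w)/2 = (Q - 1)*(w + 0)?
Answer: 1556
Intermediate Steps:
q(Q, w) = -2*w*(-1 + Q) (q(Q, w) = -2*(Q - 1)*(w + 0) = -2*(-1 + Q)*w = -2*w*(-1 + Q))
L(C, O) = -10 - O + 10*C (L(C, O) = 2*(-5)*(1 - C) - O = (-10 + 10*C) - O = -10 - O + 10*C)
-103*L(0, 3) + 217 = -103*(-10 - 1*3 + 10*0) + 217 = -103*(-10 - 3 + 0) + 217 = -103*(-13) + 217 = 1339 + 217 = 1556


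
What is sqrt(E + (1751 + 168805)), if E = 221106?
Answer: 3*sqrt(43518) ≈ 625.83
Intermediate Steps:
sqrt(E + (1751 + 168805)) = sqrt(221106 + (1751 + 168805)) = sqrt(221106 + 170556) = sqrt(391662) = 3*sqrt(43518)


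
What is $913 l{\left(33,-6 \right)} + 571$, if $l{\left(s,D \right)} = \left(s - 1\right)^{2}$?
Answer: $935483$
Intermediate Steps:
$l{\left(s,D \right)} = \left(-1 + s\right)^{2}$
$913 l{\left(33,-6 \right)} + 571 = 913 \left(-1 + 33\right)^{2} + 571 = 913 \cdot 32^{2} + 571 = 913 \cdot 1024 + 571 = 934912 + 571 = 935483$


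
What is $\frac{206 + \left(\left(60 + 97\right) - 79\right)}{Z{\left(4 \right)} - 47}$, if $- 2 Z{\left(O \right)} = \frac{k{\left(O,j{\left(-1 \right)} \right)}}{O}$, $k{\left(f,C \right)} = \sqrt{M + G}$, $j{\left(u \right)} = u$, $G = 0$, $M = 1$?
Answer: $- \frac{2272}{377} \approx -6.0265$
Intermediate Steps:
$k{\left(f,C \right)} = 1$ ($k{\left(f,C \right)} = \sqrt{1 + 0} = \sqrt{1} = 1$)
$Z{\left(O \right)} = - \frac{1}{2 O}$ ($Z{\left(O \right)} = - \frac{1 \frac{1}{O}}{2} = - \frac{1}{2 O}$)
$\frac{206 + \left(\left(60 + 97\right) - 79\right)}{Z{\left(4 \right)} - 47} = \frac{206 + \left(\left(60 + 97\right) - 79\right)}{- \frac{1}{2 \cdot 4} - 47} = \frac{206 + \left(157 - 79\right)}{\left(- \frac{1}{2}\right) \frac{1}{4} - 47} = \frac{206 + 78}{- \frac{1}{8} - 47} = \frac{284}{- \frac{377}{8}} = 284 \left(- \frac{8}{377}\right) = - \frac{2272}{377}$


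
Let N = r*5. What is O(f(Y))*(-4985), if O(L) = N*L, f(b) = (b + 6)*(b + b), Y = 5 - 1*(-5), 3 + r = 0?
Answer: 23928000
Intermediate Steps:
r = -3 (r = -3 + 0 = -3)
Y = 10 (Y = 5 + 5 = 10)
f(b) = 2*b*(6 + b) (f(b) = (6 + b)*(2*b) = 2*b*(6 + b))
N = -15 (N = -3*5 = -15)
O(L) = -15*L
O(f(Y))*(-4985) = -30*10*(6 + 10)*(-4985) = -30*10*16*(-4985) = -15*320*(-4985) = -4800*(-4985) = 23928000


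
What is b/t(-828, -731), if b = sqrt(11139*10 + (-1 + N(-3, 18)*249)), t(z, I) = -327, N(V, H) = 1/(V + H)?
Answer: -2*sqrt(77365)/545 ≈ -1.0207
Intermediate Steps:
N(V, H) = 1/(H + V)
b = 6*sqrt(77365)/5 (b = sqrt(11139*10 + (-1 + 249/(18 - 3))) = sqrt(111390 + (-1 + 249/15)) = sqrt(111390 + (-1 + (1/15)*249)) = sqrt(111390 + (-1 + 83/5)) = sqrt(111390 + 78/5) = sqrt(557028/5) = 6*sqrt(77365)/5 ≈ 333.77)
b/t(-828, -731) = (6*sqrt(77365)/5)/(-327) = (6*sqrt(77365)/5)*(-1/327) = -2*sqrt(77365)/545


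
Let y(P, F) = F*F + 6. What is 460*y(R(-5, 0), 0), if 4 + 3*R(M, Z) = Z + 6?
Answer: 2760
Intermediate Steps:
R(M, Z) = ⅔ + Z/3 (R(M, Z) = -4/3 + (Z + 6)/3 = -4/3 + (6 + Z)/3 = -4/3 + (2 + Z/3) = ⅔ + Z/3)
y(P, F) = 6 + F² (y(P, F) = F² + 6 = 6 + F²)
460*y(R(-5, 0), 0) = 460*(6 + 0²) = 460*(6 + 0) = 460*6 = 2760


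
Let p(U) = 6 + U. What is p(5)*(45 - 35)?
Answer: 110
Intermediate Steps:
p(5)*(45 - 35) = (6 + 5)*(45 - 35) = 11*10 = 110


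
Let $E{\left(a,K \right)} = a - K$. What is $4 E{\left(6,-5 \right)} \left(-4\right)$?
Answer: $-176$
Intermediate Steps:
$4 E{\left(6,-5 \right)} \left(-4\right) = 4 \left(6 - -5\right) \left(-4\right) = 4 \left(6 + 5\right) \left(-4\right) = 4 \cdot 11 \left(-4\right) = 44 \left(-4\right) = -176$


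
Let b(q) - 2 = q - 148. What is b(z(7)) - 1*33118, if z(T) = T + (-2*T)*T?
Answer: -33355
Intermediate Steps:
z(T) = T - 2*T**2
b(q) = -146 + q (b(q) = 2 + (q - 148) = 2 + (-148 + q) = -146 + q)
b(z(7)) - 1*33118 = (-146 + 7*(1 - 2*7)) - 1*33118 = (-146 + 7*(1 - 14)) - 33118 = (-146 + 7*(-13)) - 33118 = (-146 - 91) - 33118 = -237 - 33118 = -33355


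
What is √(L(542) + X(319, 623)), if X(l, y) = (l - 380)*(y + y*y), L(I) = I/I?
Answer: I*√23713871 ≈ 4869.7*I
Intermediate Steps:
L(I) = 1
X(l, y) = (-380 + l)*(y + y²)
√(L(542) + X(319, 623)) = √(1 + 623*(-380 + 319 - 380*623 + 319*623)) = √(1 + 623*(-380 + 319 - 236740 + 198737)) = √(1 + 623*(-38064)) = √(1 - 23713872) = √(-23713871) = I*√23713871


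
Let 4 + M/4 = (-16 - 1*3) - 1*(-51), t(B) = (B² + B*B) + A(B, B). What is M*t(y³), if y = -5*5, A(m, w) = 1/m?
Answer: 854492187499888/15625 ≈ 5.4687e+10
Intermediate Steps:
y = -25
t(B) = 1/B + 2*B² (t(B) = (B² + B*B) + 1/B = (B² + B²) + 1/B = 2*B² + 1/B = 1/B + 2*B²)
M = 112 (M = -16 + 4*((-16 - 1*3) - 1*(-51)) = -16 + 4*((-16 - 3) + 51) = -16 + 4*(-19 + 51) = -16 + 4*32 = -16 + 128 = 112)
M*t(y³) = 112*((1 + 2*((-25)³)³)/((-25)³)) = 112*((1 + 2*(-15625)³)/(-15625)) = 112*(-(1 + 2*(-3814697265625))/15625) = 112*(-(1 - 7629394531250)/15625) = 112*(-1/15625*(-7629394531249)) = 112*(7629394531249/15625) = 854492187499888/15625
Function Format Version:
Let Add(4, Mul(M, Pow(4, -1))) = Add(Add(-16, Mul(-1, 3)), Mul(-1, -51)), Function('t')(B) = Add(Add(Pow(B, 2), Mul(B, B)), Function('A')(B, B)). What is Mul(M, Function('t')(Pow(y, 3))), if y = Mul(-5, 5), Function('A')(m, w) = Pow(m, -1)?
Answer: Rational(854492187499888, 15625) ≈ 5.4687e+10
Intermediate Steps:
y = -25
Function('t')(B) = Add(Pow(B, -1), Mul(2, Pow(B, 2))) (Function('t')(B) = Add(Add(Pow(B, 2), Mul(B, B)), Pow(B, -1)) = Add(Add(Pow(B, 2), Pow(B, 2)), Pow(B, -1)) = Add(Mul(2, Pow(B, 2)), Pow(B, -1)) = Add(Pow(B, -1), Mul(2, Pow(B, 2))))
M = 112 (M = Add(-16, Mul(4, Add(Add(-16, Mul(-1, 3)), Mul(-1, -51)))) = Add(-16, Mul(4, Add(Add(-16, -3), 51))) = Add(-16, Mul(4, Add(-19, 51))) = Add(-16, Mul(4, 32)) = Add(-16, 128) = 112)
Mul(M, Function('t')(Pow(y, 3))) = Mul(112, Mul(Pow(Pow(-25, 3), -1), Add(1, Mul(2, Pow(Pow(-25, 3), 3))))) = Mul(112, Mul(Pow(-15625, -1), Add(1, Mul(2, Pow(-15625, 3))))) = Mul(112, Mul(Rational(-1, 15625), Add(1, Mul(2, -3814697265625)))) = Mul(112, Mul(Rational(-1, 15625), Add(1, -7629394531250))) = Mul(112, Mul(Rational(-1, 15625), -7629394531249)) = Mul(112, Rational(7629394531249, 15625)) = Rational(854492187499888, 15625)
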